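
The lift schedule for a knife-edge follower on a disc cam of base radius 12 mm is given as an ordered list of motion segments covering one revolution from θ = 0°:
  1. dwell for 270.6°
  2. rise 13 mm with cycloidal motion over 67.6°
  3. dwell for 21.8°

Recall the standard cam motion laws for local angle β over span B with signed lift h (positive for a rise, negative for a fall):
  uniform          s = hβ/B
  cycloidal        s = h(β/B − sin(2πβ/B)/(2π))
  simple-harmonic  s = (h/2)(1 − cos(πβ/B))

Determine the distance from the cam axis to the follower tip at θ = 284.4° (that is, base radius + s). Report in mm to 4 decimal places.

seg 1 [0°–270.6°] dwell: s stays 0.0000
seg 2 [270.6°–338.2°] cycloidal, h=13: θ=284.4° here. β=13.8, B=67.6. 13·(0.2041 − sin(2π·0.2041)/(2π)) = 0.6701 → s = 0.6701
radial distance = base radius + s = 12 + 0.6701 = 12.6701

12.6701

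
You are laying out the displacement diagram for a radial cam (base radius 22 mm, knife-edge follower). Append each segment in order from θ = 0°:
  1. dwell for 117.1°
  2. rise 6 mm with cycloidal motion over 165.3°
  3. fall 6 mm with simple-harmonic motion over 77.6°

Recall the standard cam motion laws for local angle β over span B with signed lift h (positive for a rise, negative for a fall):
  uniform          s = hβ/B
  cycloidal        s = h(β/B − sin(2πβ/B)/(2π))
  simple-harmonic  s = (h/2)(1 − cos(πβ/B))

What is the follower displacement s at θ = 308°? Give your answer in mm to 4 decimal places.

seg 1 [0°–117.1°] dwell: s stays 0.0000
seg 2 [117.1°–282.4°] cycloidal, h=6: full span → s += 6 → s = 6.0000
seg 3 [282.4°–360°] simple-harmonic, h=-6: θ=308° here. β=25.6, B=77.6. -6/2·(1 − cos(π·0.3299)) = -1.4720 → s = 4.5280

4.5280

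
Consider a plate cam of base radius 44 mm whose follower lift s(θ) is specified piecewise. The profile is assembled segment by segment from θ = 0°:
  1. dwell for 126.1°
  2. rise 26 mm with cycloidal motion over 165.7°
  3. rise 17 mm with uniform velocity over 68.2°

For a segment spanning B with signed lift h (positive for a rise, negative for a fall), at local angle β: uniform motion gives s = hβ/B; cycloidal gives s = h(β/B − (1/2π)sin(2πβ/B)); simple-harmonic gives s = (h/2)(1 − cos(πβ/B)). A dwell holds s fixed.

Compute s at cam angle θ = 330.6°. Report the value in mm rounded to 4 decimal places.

seg 1 [0°–126.1°] dwell: s stays 0.0000
seg 2 [126.1°–291.8°] cycloidal, h=26: full span → s += 26 → s = 26.0000
seg 3 [291.8°–360°] uniform, h=17: θ=330.6° here. β=38.8, B=68.2. 17·38.8/68.2 = 9.6716 → s = 35.6716

35.6716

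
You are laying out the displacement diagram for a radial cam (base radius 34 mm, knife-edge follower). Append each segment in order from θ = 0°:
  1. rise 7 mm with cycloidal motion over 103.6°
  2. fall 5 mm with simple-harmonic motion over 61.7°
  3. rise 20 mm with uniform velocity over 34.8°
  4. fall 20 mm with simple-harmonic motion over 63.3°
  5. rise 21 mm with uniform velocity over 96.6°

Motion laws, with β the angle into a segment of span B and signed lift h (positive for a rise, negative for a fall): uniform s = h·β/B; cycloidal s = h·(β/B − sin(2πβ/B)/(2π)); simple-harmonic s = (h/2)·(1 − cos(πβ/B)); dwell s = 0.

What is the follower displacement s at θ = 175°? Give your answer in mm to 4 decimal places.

seg 1 [0°–103.6°] cycloidal, h=7: full span → s += 7 → s = 7.0000
seg 2 [103.6°–165.3°] simple-harmonic, h=-5: full span → s += -5 → s = 2.0000
seg 3 [165.3°–200.1°] uniform, h=20: θ=175° here. β=9.7, B=34.8. 20·9.7/34.8 = 5.5747 → s = 7.5747

7.5747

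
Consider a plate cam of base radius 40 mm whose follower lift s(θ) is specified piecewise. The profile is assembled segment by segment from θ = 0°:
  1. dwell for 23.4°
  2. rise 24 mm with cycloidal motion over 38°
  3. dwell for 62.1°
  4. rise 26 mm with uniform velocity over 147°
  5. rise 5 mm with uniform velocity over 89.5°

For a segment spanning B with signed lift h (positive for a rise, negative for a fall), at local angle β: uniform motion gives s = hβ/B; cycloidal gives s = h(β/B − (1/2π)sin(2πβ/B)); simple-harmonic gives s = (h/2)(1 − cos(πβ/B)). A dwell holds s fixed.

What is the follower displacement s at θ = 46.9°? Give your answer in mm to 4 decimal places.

seg 1 [0°–23.4°] dwell: s stays 0.0000
seg 2 [23.4°–61.4°] cycloidal, h=24: θ=46.9° here. β=23.5, B=38. 24·(0.6184 − sin(2π·0.6184)/(2π)) = 17.4291 → s = 17.4291

17.4291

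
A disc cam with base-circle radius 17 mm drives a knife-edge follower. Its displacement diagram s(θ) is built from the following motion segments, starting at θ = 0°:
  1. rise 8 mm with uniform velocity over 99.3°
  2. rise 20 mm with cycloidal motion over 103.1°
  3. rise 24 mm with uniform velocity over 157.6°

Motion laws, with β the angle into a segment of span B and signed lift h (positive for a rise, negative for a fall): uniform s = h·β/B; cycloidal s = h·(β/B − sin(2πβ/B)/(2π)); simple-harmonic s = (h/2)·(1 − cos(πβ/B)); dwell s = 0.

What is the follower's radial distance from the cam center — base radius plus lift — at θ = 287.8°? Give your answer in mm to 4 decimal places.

seg 1 [0°–99.3°] uniform, h=8: full span → s += 8 → s = 8.0000
seg 2 [99.3°–202.4°] cycloidal, h=20: full span → s += 20 → s = 28.0000
seg 3 [202.4°–360°] uniform, h=24: θ=287.8° here. β=85.4, B=157.6. 24·85.4/157.6 = 13.0051 → s = 41.0051
radial distance = base radius + s = 17 + 41.0051 = 58.0051

58.0051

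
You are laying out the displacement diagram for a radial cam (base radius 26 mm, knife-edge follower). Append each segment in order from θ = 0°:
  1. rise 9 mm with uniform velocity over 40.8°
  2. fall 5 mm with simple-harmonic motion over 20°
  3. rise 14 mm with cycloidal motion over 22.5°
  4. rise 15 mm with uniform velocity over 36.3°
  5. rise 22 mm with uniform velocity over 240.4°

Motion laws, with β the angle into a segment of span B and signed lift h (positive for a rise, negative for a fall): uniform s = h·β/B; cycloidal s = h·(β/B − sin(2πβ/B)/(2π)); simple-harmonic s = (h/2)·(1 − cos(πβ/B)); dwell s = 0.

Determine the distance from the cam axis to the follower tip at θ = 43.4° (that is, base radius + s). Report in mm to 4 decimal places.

seg 1 [0°–40.8°] uniform, h=9: full span → s += 9 → s = 9.0000
seg 2 [40.8°–60.8°] simple-harmonic, h=-5: θ=43.4° here. β=2.6, B=20. -5/2·(1 − cos(π·0.1300)) = -0.2056 → s = 8.7944
radial distance = base radius + s = 26 + 8.7944 = 34.7944

34.7944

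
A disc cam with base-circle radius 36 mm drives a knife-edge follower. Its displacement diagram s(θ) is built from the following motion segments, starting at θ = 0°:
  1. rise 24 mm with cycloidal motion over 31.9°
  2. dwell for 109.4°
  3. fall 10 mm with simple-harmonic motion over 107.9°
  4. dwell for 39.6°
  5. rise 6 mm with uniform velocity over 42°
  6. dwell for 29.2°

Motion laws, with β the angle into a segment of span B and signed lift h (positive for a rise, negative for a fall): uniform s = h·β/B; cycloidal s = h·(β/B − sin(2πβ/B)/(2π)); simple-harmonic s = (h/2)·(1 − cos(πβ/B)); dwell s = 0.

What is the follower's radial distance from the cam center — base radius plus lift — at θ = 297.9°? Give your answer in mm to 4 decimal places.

seg 1 [0°–31.9°] cycloidal, h=24: full span → s += 24 → s = 24.0000
seg 2 [31.9°–141.3°] dwell: s stays 24.0000
seg 3 [141.3°–249.2°] simple-harmonic, h=-10: full span → s += -10 → s = 14.0000
seg 4 [249.2°–288.8°] dwell: s stays 14.0000
seg 5 [288.8°–330.8°] uniform, h=6: θ=297.9° here. β=9.1, B=42. 6·9.1/42 = 1.3000 → s = 15.3000
radial distance = base radius + s = 36 + 15.3000 = 51.3000

51.3000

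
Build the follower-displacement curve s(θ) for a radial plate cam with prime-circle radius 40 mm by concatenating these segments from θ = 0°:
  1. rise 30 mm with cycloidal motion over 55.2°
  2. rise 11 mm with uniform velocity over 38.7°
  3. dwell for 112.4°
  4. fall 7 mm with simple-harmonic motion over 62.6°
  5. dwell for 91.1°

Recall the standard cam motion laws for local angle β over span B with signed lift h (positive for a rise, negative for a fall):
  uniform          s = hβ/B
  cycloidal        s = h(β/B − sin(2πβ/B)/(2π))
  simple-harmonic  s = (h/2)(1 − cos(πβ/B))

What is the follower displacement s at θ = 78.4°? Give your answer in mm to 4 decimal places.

seg 1 [0°–55.2°] cycloidal, h=30: full span → s += 30 → s = 30.0000
seg 2 [55.2°–93.9°] uniform, h=11: θ=78.4° here. β=23.2, B=38.7. 11·23.2/38.7 = 6.5943 → s = 36.5943

36.5943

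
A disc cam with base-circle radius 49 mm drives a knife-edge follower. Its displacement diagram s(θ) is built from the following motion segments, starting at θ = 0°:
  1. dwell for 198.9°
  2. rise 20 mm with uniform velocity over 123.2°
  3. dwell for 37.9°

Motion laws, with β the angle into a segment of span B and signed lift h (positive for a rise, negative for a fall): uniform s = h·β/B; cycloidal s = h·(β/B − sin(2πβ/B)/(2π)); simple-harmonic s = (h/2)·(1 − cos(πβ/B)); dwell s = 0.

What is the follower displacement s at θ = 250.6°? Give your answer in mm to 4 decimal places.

seg 1 [0°–198.9°] dwell: s stays 0.0000
seg 2 [198.9°–322.1°] uniform, h=20: θ=250.6° here. β=51.7, B=123.2. 20·51.7/123.2 = 8.3929 → s = 8.3929

8.3929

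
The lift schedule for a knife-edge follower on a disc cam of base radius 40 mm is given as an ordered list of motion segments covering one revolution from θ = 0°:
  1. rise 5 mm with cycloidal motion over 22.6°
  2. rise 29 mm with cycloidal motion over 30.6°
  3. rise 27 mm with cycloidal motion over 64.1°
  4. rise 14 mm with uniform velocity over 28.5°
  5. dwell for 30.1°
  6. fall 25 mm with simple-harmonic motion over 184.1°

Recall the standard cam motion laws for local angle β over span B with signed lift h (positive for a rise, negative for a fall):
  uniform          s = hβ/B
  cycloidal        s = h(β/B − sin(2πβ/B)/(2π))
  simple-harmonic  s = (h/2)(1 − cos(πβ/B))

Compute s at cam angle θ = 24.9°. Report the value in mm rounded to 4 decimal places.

seg 1 [0°–22.6°] cycloidal, h=5: full span → s += 5 → s = 5.0000
seg 2 [22.6°–53.2°] cycloidal, h=29: θ=24.9° here. β=2.3, B=30.6. 29·(0.0752 − sin(2π·0.0752)/(2π)) = 0.0801 → s = 5.0801

5.0801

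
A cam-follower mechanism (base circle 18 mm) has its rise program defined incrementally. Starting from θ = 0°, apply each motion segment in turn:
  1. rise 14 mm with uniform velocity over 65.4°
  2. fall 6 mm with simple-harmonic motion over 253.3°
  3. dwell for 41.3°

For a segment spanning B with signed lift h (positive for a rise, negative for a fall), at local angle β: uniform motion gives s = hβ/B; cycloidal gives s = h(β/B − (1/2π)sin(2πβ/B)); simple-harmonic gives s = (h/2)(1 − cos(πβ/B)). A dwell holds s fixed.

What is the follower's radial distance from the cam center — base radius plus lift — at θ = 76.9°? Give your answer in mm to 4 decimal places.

seg 1 [0°–65.4°] uniform, h=14: full span → s += 14 → s = 14.0000
seg 2 [65.4°–318.7°] simple-harmonic, h=-6: θ=76.9° here. β=11.5, B=253.3. -6/2·(1 − cos(π·0.0454)) = -0.0305 → s = 13.9695
radial distance = base radius + s = 18 + 13.9695 = 31.9695

31.9695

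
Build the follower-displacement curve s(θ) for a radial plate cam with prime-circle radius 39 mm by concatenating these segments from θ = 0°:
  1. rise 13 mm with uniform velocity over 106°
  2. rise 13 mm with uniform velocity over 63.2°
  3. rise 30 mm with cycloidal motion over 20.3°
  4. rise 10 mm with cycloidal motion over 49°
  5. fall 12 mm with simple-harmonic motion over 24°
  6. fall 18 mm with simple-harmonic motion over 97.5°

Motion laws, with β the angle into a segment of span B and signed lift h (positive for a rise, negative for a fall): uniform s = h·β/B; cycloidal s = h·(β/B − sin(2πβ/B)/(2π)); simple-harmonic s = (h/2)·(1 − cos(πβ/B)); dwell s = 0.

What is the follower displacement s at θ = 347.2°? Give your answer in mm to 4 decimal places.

seg 1 [0°–106°] uniform, h=13: full span → s += 13 → s = 13.0000
seg 2 [106°–169.2°] uniform, h=13: full span → s += 13 → s = 26.0000
seg 3 [169.2°–189.5°] cycloidal, h=30: full span → s += 30 → s = 56.0000
seg 4 [189.5°–238.5°] cycloidal, h=10: full span → s += 10 → s = 66.0000
seg 5 [238.5°–262.5°] simple-harmonic, h=-12: full span → s += -12 → s = 54.0000
seg 6 [262.5°–360°] simple-harmonic, h=-18: θ=347.2° here. β=84.7, B=97.5. -18/2·(1 − cos(π·0.8687)) = -17.2453 → s = 36.7547

36.7547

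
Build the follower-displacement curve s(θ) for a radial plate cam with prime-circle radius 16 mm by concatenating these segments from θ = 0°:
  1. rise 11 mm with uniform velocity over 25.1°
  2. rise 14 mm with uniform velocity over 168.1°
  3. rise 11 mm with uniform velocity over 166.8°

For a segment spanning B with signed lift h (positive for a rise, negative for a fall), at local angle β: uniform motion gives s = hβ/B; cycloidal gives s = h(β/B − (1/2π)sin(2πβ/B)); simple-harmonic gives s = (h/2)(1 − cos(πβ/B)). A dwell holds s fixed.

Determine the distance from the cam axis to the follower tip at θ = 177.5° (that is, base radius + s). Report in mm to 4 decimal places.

seg 1 [0°–25.1°] uniform, h=11: full span → s += 11 → s = 11.0000
seg 2 [25.1°–193.2°] uniform, h=14: θ=177.5° here. β=152.4, B=168.1. 14·152.4/168.1 = 12.6924 → s = 23.6924
radial distance = base radius + s = 16 + 23.6924 = 39.6924

39.6924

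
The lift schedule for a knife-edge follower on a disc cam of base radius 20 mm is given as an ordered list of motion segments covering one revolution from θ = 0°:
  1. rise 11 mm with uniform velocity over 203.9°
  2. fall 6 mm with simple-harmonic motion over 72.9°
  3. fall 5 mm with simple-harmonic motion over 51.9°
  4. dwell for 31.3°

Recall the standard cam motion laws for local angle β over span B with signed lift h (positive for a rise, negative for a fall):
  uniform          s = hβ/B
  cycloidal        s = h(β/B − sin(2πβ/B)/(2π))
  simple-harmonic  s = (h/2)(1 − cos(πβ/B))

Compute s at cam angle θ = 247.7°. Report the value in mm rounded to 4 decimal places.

seg 1 [0°–203.9°] uniform, h=11: full span → s += 11 → s = 11.0000
seg 2 [203.9°–276.8°] simple-harmonic, h=-6: θ=247.7° here. β=43.8, B=72.9. -6/2·(1 − cos(π·0.6008)) = -3.9344 → s = 7.0656

7.0656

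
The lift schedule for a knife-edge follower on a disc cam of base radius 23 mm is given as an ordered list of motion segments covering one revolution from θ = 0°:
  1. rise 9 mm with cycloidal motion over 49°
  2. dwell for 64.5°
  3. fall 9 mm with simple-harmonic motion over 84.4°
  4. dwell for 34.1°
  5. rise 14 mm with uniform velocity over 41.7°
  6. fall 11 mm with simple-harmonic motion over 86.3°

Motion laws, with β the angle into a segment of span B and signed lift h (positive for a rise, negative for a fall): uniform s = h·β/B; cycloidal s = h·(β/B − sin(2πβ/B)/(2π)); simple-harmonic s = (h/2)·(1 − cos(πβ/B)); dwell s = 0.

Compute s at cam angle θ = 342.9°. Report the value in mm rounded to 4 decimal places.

seg 1 [0°–49°] cycloidal, h=9: full span → s += 9 → s = 9.0000
seg 2 [49°–113.5°] dwell: s stays 9.0000
seg 3 [113.5°–197.9°] simple-harmonic, h=-9: full span → s += -9 → s = 0.0000
seg 4 [197.9°–232°] dwell: s stays 0.0000
seg 5 [232°–273.7°] uniform, h=14: full span → s += 14 → s = 14.0000
seg 6 [273.7°–360°] simple-harmonic, h=-11: θ=342.9° here. β=69.2, B=86.3. -11/2·(1 − cos(π·0.8019)) = -9.9683 → s = 4.0317

4.0317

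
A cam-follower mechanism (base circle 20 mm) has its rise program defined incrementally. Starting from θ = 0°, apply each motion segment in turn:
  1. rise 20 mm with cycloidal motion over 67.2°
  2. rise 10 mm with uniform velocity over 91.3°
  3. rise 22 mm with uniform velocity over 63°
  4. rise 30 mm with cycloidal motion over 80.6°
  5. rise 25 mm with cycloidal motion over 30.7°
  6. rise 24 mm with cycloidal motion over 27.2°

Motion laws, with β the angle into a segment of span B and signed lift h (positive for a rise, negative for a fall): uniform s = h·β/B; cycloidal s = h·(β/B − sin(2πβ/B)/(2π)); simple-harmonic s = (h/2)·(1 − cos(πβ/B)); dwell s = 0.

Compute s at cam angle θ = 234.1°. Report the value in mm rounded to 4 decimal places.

seg 1 [0°–67.2°] cycloidal, h=20: full span → s += 20 → s = 20.0000
seg 2 [67.2°–158.5°] uniform, h=10: full span → s += 10 → s = 30.0000
seg 3 [158.5°–221.5°] uniform, h=22: full span → s += 22 → s = 52.0000
seg 4 [221.5°–302.1°] cycloidal, h=30: θ=234.1° here. β=12.6, B=80.6. 30·(0.1563 − sin(2π·0.1563)/(2π)) = 0.7186 → s = 52.7186

52.7186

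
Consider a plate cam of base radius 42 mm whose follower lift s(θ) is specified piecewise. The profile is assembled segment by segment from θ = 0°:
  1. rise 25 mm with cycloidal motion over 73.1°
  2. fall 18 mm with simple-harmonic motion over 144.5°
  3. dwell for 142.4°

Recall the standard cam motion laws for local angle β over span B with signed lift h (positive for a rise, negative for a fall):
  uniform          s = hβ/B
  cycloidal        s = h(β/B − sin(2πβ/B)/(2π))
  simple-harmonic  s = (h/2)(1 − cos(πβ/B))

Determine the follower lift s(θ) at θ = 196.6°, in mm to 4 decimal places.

seg 1 [0°–73.1°] cycloidal, h=25: full span → s += 25 → s = 25.0000
seg 2 [73.1°–217.6°] simple-harmonic, h=-18: θ=196.6° here. β=123.5, B=144.5. -18/2·(1 − cos(π·0.8547)) = -17.0782 → s = 7.9218

7.9218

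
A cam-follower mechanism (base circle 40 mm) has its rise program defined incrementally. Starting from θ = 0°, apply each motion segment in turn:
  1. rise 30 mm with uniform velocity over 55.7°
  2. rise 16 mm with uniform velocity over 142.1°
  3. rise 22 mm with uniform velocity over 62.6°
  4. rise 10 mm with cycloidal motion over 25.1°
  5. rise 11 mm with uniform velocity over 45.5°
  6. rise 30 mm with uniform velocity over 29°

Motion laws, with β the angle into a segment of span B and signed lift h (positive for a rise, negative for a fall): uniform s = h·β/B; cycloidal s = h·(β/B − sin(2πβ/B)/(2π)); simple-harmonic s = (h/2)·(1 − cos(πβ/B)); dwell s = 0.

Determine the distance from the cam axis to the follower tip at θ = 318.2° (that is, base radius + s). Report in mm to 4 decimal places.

seg 1 [0°–55.7°] uniform, h=30: full span → s += 30 → s = 30.0000
seg 2 [55.7°–197.8°] uniform, h=16: full span → s += 16 → s = 46.0000
seg 3 [197.8°–260.4°] uniform, h=22: full span → s += 22 → s = 68.0000
seg 4 [260.4°–285.5°] cycloidal, h=10: full span → s += 10 → s = 78.0000
seg 5 [285.5°–331°] uniform, h=11: θ=318.2° here. β=32.7, B=45.5. 11·32.7/45.5 = 7.9055 → s = 85.9055
radial distance = base radius + s = 40 + 85.9055 = 125.9055

125.9055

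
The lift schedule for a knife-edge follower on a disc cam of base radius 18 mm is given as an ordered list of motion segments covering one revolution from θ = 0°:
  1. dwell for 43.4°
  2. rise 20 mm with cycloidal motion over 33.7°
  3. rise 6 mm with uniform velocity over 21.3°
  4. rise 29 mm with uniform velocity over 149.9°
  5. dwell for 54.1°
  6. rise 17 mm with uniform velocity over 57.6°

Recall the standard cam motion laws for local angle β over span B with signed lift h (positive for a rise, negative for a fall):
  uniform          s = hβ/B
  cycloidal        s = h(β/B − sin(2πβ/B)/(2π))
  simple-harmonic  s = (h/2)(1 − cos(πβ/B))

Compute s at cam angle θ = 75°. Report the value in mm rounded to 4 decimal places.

seg 1 [0°–43.4°] dwell: s stays 0.0000
seg 2 [43.4°–77.1°] cycloidal, h=20: θ=75° here. β=31.6, B=33.7. 20·(0.9377 − sin(2π·0.9377)/(2π)) = 19.9684 → s = 19.9684

19.9684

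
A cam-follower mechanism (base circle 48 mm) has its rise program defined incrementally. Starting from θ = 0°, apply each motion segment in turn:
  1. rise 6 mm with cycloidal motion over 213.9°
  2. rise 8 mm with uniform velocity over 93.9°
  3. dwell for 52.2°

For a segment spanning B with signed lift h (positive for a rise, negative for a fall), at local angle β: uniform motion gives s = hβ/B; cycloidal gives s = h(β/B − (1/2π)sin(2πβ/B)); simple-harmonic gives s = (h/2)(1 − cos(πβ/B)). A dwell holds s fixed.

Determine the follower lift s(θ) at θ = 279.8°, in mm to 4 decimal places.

seg 1 [0°–213.9°] cycloidal, h=6: full span → s += 6 → s = 6.0000
seg 2 [213.9°–307.8°] uniform, h=8: θ=279.8° here. β=65.9, B=93.9. 8·65.9/93.9 = 5.6145 → s = 11.6145

11.6145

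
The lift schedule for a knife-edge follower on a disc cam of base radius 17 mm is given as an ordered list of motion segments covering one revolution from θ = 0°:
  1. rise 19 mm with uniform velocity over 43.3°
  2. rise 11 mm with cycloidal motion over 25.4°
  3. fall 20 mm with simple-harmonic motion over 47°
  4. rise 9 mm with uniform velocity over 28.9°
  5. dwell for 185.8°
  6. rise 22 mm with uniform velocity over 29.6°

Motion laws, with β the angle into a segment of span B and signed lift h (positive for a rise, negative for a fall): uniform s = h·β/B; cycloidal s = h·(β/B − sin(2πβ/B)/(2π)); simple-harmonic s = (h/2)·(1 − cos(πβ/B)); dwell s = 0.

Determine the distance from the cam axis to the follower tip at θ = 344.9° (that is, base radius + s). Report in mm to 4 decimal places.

seg 1 [0°–43.3°] uniform, h=19: full span → s += 19 → s = 19.0000
seg 2 [43.3°–68.7°] cycloidal, h=11: full span → s += 11 → s = 30.0000
seg 3 [68.7°–115.7°] simple-harmonic, h=-20: full span → s += -20 → s = 10.0000
seg 4 [115.7°–144.6°] uniform, h=9: full span → s += 9 → s = 19.0000
seg 5 [144.6°–330.4°] dwell: s stays 19.0000
seg 6 [330.4°–360°] uniform, h=22: θ=344.9° here. β=14.5, B=29.6. 22·14.5/29.6 = 10.7770 → s = 29.7770
radial distance = base radius + s = 17 + 29.7770 = 46.7770

46.7770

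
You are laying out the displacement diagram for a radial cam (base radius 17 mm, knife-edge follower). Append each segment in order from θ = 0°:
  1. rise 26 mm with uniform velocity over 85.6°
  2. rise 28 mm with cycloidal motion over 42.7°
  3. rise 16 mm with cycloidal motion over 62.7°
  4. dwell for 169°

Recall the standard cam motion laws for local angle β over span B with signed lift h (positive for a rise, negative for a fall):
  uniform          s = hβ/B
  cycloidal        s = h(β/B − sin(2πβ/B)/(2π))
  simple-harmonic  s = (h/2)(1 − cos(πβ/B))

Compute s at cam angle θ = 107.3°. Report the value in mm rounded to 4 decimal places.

seg 1 [0°–85.6°] uniform, h=26: full span → s += 26 → s = 26.0000
seg 2 [85.6°–128.3°] cycloidal, h=28: θ=107.3° here. β=21.7, B=42.7. 28·(0.5082 − sin(2π·0.5082)/(2π)) = 14.4589 → s = 40.4589

40.4589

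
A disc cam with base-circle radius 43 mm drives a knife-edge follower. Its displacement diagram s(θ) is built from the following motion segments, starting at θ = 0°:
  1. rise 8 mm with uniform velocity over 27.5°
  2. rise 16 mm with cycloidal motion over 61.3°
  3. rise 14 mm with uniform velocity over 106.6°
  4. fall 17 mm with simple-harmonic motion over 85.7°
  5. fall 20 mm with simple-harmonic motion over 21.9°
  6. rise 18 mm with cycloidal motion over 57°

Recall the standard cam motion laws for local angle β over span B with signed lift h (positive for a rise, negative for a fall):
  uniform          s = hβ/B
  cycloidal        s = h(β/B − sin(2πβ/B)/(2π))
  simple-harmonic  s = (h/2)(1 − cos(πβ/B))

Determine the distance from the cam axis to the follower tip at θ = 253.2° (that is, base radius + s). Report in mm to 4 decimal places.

seg 1 [0°–27.5°] uniform, h=8: full span → s += 8 → s = 8.0000
seg 2 [27.5°–88.8°] cycloidal, h=16: full span → s += 16 → s = 24.0000
seg 3 [88.8°–195.4°] uniform, h=14: full span → s += 14 → s = 38.0000
seg 4 [195.4°–281.1°] simple-harmonic, h=-17: θ=253.2° here. β=57.8, B=85.7. -17/2·(1 − cos(π·0.6744)) = -12.9286 → s = 25.0714
radial distance = base radius + s = 43 + 25.0714 = 68.0714

68.0714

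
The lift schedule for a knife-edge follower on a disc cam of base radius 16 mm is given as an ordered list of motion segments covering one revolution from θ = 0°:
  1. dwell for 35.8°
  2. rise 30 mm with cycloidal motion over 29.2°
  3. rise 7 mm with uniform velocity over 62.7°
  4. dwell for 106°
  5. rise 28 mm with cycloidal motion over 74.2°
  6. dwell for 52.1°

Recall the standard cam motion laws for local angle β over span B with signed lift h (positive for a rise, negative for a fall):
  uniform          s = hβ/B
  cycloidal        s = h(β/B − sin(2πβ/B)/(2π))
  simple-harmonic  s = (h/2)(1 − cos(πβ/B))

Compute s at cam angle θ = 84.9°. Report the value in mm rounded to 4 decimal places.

seg 1 [0°–35.8°] dwell: s stays 0.0000
seg 2 [35.8°–65°] cycloidal, h=30: full span → s += 30 → s = 30.0000
seg 3 [65°–127.7°] uniform, h=7: θ=84.9° here. β=19.9, B=62.7. 7·19.9/62.7 = 2.2217 → s = 32.2217

32.2217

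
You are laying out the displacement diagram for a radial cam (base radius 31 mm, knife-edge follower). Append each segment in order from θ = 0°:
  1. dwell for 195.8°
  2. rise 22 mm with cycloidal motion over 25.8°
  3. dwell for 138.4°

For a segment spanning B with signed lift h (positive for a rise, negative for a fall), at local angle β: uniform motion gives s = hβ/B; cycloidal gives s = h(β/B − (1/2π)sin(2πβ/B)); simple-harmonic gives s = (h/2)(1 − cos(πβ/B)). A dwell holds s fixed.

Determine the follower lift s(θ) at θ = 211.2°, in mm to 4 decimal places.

seg 1 [0°–195.8°] dwell: s stays 0.0000
seg 2 [195.8°–221.6°] cycloidal, h=22: θ=211.2° here. β=15.4, B=25.8. 22·(0.5969 − sin(2π·0.5969)/(2π)) = 15.1343 → s = 15.1343

15.1343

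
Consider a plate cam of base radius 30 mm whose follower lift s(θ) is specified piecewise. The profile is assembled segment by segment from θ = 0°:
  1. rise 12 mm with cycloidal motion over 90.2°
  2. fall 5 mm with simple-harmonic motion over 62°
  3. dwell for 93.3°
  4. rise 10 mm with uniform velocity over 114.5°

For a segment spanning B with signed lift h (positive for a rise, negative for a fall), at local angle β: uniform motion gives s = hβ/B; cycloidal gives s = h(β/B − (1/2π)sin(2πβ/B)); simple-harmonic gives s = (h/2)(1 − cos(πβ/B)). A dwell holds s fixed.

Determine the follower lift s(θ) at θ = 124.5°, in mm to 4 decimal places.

seg 1 [0°–90.2°] cycloidal, h=12: full span → s += 12 → s = 12.0000
seg 2 [90.2°–152.2°] simple-harmonic, h=-5: θ=124.5° here. β=34.3, B=62. -5/2·(1 − cos(π·0.5532)) = -2.9161 → s = 9.0839

9.0839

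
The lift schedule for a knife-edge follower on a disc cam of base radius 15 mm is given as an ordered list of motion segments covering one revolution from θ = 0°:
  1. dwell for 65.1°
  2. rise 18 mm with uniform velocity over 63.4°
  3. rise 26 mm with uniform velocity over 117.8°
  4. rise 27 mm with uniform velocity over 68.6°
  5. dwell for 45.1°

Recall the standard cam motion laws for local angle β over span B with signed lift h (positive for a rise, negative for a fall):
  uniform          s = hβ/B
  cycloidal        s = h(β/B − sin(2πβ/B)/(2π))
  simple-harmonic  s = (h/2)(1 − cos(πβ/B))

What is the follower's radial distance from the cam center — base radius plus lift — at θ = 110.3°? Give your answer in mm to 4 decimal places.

seg 1 [0°–65.1°] dwell: s stays 0.0000
seg 2 [65.1°–128.5°] uniform, h=18: θ=110.3° here. β=45.2, B=63.4. 18·45.2/63.4 = 12.8328 → s = 12.8328
radial distance = base radius + s = 15 + 12.8328 = 27.8328

27.8328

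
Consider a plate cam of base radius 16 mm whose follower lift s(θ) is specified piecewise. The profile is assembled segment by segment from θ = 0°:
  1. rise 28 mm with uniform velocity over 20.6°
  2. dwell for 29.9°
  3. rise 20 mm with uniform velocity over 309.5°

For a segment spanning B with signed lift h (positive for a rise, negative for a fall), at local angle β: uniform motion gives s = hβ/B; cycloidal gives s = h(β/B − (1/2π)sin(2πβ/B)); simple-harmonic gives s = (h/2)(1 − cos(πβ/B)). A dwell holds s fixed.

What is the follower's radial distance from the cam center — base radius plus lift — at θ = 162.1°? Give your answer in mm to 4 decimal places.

seg 1 [0°–20.6°] uniform, h=28: full span → s += 28 → s = 28.0000
seg 2 [20.6°–50.5°] dwell: s stays 28.0000
seg 3 [50.5°–360°] uniform, h=20: θ=162.1° here. β=111.6, B=309.5. 20·111.6/309.5 = 7.2116 → s = 35.2116
radial distance = base radius + s = 16 + 35.2116 = 51.2116

51.2116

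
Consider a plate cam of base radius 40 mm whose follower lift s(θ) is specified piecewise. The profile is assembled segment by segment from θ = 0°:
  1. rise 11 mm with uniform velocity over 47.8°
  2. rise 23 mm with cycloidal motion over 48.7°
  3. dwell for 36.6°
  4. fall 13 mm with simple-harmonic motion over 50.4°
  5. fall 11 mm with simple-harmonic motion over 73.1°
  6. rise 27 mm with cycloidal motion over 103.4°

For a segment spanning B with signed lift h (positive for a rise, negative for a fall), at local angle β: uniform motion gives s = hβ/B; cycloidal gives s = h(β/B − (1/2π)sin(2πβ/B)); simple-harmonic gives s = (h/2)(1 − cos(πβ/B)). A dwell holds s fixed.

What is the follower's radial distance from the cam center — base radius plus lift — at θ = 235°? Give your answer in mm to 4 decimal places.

seg 1 [0°–47.8°] uniform, h=11: full span → s += 11 → s = 11.0000
seg 2 [47.8°–96.5°] cycloidal, h=23: full span → s += 23 → s = 34.0000
seg 3 [96.5°–133.1°] dwell: s stays 34.0000
seg 4 [133.1°–183.5°] simple-harmonic, h=-13: full span → s += -13 → s = 21.0000
seg 5 [183.5°–256.6°] simple-harmonic, h=-11: θ=235° here. β=51.5, B=73.1. -11/2·(1 − cos(π·0.7045)) = -8.7956 → s = 12.2044
radial distance = base radius + s = 40 + 12.2044 = 52.2044

52.2044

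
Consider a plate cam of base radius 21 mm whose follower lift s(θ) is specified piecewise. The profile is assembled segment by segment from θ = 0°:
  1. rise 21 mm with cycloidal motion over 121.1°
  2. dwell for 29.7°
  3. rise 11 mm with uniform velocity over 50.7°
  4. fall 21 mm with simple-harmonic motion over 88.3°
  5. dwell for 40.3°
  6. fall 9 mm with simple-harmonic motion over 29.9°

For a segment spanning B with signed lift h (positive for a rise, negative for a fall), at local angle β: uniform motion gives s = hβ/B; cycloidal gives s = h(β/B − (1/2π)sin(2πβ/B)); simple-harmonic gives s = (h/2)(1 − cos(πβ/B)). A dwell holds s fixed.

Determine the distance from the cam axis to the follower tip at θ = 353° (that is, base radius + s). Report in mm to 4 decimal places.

seg 1 [0°–121.1°] cycloidal, h=21: full span → s += 21 → s = 21.0000
seg 2 [121.1°–150.8°] dwell: s stays 21.0000
seg 3 [150.8°–201.5°] uniform, h=11: full span → s += 11 → s = 32.0000
seg 4 [201.5°–289.8°] simple-harmonic, h=-21: full span → s += -21 → s = 11.0000
seg 5 [289.8°–330.1°] dwell: s stays 11.0000
seg 6 [330.1°–360°] simple-harmonic, h=-9: θ=353° here. β=22.9, B=29.9. -9/2·(1 − cos(π·0.7659)) = -7.8368 → s = 3.1632
radial distance = base radius + s = 21 + 3.1632 = 24.1632

24.1632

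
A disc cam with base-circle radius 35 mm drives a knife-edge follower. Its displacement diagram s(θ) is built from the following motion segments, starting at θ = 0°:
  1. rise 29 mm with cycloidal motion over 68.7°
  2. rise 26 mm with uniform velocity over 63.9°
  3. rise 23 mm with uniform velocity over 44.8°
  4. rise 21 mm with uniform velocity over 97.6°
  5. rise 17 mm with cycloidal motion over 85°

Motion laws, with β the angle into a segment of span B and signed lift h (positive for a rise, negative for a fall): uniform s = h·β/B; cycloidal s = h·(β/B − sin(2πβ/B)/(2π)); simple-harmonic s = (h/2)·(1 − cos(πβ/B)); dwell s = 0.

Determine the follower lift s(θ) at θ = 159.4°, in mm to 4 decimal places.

seg 1 [0°–68.7°] cycloidal, h=29: full span → s += 29 → s = 29.0000
seg 2 [68.7°–132.6°] uniform, h=26: full span → s += 26 → s = 55.0000
seg 3 [132.6°–177.4°] uniform, h=23: θ=159.4° here. β=26.8, B=44.8. 23·26.8/44.8 = 13.7589 → s = 68.7589

68.7589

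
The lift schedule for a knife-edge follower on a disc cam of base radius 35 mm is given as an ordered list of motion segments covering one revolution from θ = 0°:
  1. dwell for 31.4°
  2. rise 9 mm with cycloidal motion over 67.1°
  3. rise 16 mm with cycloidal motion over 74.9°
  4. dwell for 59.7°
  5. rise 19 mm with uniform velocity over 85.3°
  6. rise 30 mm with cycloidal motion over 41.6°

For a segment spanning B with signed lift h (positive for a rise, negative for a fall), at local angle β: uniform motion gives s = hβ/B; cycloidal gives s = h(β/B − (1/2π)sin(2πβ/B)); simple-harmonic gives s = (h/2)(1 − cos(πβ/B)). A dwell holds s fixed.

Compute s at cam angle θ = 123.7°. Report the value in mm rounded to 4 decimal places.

seg 1 [0°–31.4°] dwell: s stays 0.0000
seg 2 [31.4°–98.5°] cycloidal, h=9: full span → s += 9 → s = 9.0000
seg 3 [98.5°–173.4°] cycloidal, h=16: θ=123.7° here. β=25.2, B=74.9. 16·(0.3364 − sin(2π·0.3364)/(2π)) = 3.2032 → s = 12.2032

12.2032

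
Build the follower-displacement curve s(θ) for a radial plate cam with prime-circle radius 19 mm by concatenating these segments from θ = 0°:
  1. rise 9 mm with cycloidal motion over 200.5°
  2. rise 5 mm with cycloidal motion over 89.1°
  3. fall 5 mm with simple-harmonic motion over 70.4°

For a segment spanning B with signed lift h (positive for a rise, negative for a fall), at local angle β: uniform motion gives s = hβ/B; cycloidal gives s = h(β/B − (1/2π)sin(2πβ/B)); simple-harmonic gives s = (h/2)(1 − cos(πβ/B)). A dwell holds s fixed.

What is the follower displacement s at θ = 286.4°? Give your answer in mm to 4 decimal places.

seg 1 [0°–200.5°] cycloidal, h=9: full span → s += 9 → s = 9.0000
seg 2 [200.5°–289.6°] cycloidal, h=5: θ=286.4° here. β=85.9, B=89.1. 5·(0.9641 − sin(2π·0.9641)/(2π)) = 4.9985 → s = 13.9985

13.9985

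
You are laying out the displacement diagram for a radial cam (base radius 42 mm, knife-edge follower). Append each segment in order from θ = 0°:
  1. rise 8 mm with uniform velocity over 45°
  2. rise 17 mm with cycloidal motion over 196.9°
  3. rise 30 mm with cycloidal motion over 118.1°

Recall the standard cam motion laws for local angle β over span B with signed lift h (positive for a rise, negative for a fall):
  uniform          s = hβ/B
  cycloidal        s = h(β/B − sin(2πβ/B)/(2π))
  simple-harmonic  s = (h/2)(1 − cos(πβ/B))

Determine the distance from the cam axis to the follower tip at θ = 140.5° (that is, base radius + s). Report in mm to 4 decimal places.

seg 1 [0°–45°] uniform, h=8: full span → s += 8 → s = 8.0000
seg 2 [45°–241.9°] cycloidal, h=17: θ=140.5° here. β=95.5, B=196.9. 17·(0.4850 − sin(2π·0.4850)/(2π)) = 7.9910 → s = 15.9910
radial distance = base radius + s = 42 + 15.9910 = 57.9910

57.9910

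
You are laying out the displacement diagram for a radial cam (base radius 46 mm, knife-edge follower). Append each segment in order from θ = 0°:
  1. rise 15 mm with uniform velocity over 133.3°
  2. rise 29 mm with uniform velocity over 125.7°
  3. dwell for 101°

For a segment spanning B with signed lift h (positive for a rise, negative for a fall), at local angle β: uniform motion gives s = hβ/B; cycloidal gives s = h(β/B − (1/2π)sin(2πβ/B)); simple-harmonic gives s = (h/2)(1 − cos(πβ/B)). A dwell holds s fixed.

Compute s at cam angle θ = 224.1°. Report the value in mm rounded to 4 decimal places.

seg 1 [0°–133.3°] uniform, h=15: full span → s += 15 → s = 15.0000
seg 2 [133.3°–259°] uniform, h=29: θ=224.1° here. β=90.8, B=125.7. 29·90.8/125.7 = 20.9483 → s = 35.9483

35.9483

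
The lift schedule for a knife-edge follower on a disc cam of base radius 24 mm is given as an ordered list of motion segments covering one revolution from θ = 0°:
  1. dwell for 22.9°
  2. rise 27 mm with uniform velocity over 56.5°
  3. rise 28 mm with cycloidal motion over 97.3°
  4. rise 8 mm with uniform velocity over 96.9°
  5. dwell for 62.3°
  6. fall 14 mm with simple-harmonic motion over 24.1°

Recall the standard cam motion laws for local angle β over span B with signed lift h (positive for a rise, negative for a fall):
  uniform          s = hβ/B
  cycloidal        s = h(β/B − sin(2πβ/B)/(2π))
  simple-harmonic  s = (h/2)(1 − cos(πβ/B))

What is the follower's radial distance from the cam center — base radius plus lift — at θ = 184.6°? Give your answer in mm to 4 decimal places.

seg 1 [0°–22.9°] dwell: s stays 0.0000
seg 2 [22.9°–79.4°] uniform, h=27: full span → s += 27 → s = 27.0000
seg 3 [79.4°–176.7°] cycloidal, h=28: full span → s += 28 → s = 55.0000
seg 4 [176.7°–273.6°] uniform, h=8: θ=184.6° here. β=7.9, B=96.9. 8·7.9/96.9 = 0.6522 → s = 55.6522
radial distance = base radius + s = 24 + 55.6522 = 79.6522

79.6522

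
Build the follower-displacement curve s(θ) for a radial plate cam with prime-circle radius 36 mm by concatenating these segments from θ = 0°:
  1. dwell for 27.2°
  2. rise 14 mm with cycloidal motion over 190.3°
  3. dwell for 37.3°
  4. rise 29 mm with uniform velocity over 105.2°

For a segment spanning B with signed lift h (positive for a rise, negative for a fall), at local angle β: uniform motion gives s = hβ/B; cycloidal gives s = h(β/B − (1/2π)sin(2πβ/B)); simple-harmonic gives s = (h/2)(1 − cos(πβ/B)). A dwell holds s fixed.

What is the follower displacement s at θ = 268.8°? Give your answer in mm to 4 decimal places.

seg 1 [0°–27.2°] dwell: s stays 0.0000
seg 2 [27.2°–217.5°] cycloidal, h=14: full span → s += 14 → s = 14.0000
seg 3 [217.5°–254.8°] dwell: s stays 14.0000
seg 4 [254.8°–360°] uniform, h=29: θ=268.8° here. β=14, B=105.2. 29·14/105.2 = 3.8593 → s = 17.8593

17.8593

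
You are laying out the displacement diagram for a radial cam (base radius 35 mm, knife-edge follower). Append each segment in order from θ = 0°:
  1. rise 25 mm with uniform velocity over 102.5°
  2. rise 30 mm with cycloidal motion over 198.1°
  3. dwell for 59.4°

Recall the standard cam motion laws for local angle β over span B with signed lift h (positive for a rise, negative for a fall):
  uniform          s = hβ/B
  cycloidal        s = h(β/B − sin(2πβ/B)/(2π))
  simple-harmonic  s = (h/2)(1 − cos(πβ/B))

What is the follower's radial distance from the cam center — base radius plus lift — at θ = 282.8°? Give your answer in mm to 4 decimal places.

seg 1 [0°–102.5°] uniform, h=25: full span → s += 25 → s = 25.0000
seg 2 [102.5°–300.6°] cycloidal, h=30: θ=282.8° here. β=180.3, B=198.1. 30·(0.9101 − sin(2π·0.9101)/(2π)) = 29.8591 → s = 54.8591
radial distance = base radius + s = 35 + 54.8591 = 89.8591

89.8591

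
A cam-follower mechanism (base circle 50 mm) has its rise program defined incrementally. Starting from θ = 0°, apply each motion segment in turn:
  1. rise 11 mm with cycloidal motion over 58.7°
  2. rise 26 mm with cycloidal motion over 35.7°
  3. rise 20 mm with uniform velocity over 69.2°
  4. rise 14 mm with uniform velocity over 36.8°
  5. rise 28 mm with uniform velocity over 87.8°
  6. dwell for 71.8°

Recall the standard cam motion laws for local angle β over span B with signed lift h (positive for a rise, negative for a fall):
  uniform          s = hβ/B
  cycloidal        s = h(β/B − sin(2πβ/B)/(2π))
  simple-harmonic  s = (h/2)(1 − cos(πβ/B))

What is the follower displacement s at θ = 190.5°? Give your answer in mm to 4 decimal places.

seg 1 [0°–58.7°] cycloidal, h=11: full span → s += 11 → s = 11.0000
seg 2 [58.7°–94.4°] cycloidal, h=26: full span → s += 26 → s = 37.0000
seg 3 [94.4°–163.6°] uniform, h=20: full span → s += 20 → s = 57.0000
seg 4 [163.6°–200.4°] uniform, h=14: θ=190.5° here. β=26.9, B=36.8. 14·26.9/36.8 = 10.2337 → s = 67.2337

67.2337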